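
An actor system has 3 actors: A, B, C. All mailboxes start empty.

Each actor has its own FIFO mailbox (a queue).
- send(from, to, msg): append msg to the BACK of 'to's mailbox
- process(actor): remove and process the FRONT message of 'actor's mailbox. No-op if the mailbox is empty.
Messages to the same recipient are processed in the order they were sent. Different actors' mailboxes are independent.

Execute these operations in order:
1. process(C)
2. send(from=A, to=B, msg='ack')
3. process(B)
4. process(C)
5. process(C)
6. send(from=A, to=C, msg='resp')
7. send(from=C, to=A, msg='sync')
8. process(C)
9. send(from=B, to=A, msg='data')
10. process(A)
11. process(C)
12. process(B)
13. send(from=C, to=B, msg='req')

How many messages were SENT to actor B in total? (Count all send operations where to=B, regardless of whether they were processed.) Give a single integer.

Answer: 2

Derivation:
After 1 (process(C)): A:[] B:[] C:[]
After 2 (send(from=A, to=B, msg='ack')): A:[] B:[ack] C:[]
After 3 (process(B)): A:[] B:[] C:[]
After 4 (process(C)): A:[] B:[] C:[]
After 5 (process(C)): A:[] B:[] C:[]
After 6 (send(from=A, to=C, msg='resp')): A:[] B:[] C:[resp]
After 7 (send(from=C, to=A, msg='sync')): A:[sync] B:[] C:[resp]
After 8 (process(C)): A:[sync] B:[] C:[]
After 9 (send(from=B, to=A, msg='data')): A:[sync,data] B:[] C:[]
After 10 (process(A)): A:[data] B:[] C:[]
After 11 (process(C)): A:[data] B:[] C:[]
After 12 (process(B)): A:[data] B:[] C:[]
After 13 (send(from=C, to=B, msg='req')): A:[data] B:[req] C:[]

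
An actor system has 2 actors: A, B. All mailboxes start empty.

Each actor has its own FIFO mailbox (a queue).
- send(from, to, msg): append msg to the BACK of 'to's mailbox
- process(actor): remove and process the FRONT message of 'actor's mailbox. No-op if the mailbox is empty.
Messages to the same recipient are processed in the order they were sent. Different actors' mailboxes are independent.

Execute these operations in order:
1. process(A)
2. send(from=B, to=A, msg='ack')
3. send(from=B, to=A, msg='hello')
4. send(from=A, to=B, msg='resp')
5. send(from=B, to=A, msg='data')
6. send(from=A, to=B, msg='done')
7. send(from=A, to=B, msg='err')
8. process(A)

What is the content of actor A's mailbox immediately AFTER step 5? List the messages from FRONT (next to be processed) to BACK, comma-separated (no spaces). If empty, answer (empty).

After 1 (process(A)): A:[] B:[]
After 2 (send(from=B, to=A, msg='ack')): A:[ack] B:[]
After 3 (send(from=B, to=A, msg='hello')): A:[ack,hello] B:[]
After 4 (send(from=A, to=B, msg='resp')): A:[ack,hello] B:[resp]
After 5 (send(from=B, to=A, msg='data')): A:[ack,hello,data] B:[resp]

ack,hello,data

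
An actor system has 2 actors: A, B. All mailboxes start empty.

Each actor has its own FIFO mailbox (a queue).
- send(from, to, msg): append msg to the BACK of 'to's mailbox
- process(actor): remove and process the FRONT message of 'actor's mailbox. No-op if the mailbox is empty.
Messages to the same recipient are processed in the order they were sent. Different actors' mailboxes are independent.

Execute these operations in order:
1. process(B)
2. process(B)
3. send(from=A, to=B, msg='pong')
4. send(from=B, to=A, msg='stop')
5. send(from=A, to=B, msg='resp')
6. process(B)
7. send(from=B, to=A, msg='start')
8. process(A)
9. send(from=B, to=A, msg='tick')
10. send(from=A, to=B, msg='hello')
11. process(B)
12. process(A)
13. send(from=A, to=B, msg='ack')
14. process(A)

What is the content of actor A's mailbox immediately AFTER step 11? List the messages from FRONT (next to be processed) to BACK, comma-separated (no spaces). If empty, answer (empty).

After 1 (process(B)): A:[] B:[]
After 2 (process(B)): A:[] B:[]
After 3 (send(from=A, to=B, msg='pong')): A:[] B:[pong]
After 4 (send(from=B, to=A, msg='stop')): A:[stop] B:[pong]
After 5 (send(from=A, to=B, msg='resp')): A:[stop] B:[pong,resp]
After 6 (process(B)): A:[stop] B:[resp]
After 7 (send(from=B, to=A, msg='start')): A:[stop,start] B:[resp]
After 8 (process(A)): A:[start] B:[resp]
After 9 (send(from=B, to=A, msg='tick')): A:[start,tick] B:[resp]
After 10 (send(from=A, to=B, msg='hello')): A:[start,tick] B:[resp,hello]
After 11 (process(B)): A:[start,tick] B:[hello]

start,tick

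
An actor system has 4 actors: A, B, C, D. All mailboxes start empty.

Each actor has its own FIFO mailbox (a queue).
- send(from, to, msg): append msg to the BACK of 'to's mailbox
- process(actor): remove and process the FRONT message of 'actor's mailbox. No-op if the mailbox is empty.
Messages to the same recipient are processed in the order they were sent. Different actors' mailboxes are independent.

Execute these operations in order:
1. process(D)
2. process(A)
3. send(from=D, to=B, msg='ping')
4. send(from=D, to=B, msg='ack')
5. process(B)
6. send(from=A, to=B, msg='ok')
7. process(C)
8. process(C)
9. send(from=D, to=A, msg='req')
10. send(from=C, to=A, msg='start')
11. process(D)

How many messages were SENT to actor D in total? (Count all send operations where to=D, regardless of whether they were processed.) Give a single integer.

Answer: 0

Derivation:
After 1 (process(D)): A:[] B:[] C:[] D:[]
After 2 (process(A)): A:[] B:[] C:[] D:[]
After 3 (send(from=D, to=B, msg='ping')): A:[] B:[ping] C:[] D:[]
After 4 (send(from=D, to=B, msg='ack')): A:[] B:[ping,ack] C:[] D:[]
After 5 (process(B)): A:[] B:[ack] C:[] D:[]
After 6 (send(from=A, to=B, msg='ok')): A:[] B:[ack,ok] C:[] D:[]
After 7 (process(C)): A:[] B:[ack,ok] C:[] D:[]
After 8 (process(C)): A:[] B:[ack,ok] C:[] D:[]
After 9 (send(from=D, to=A, msg='req')): A:[req] B:[ack,ok] C:[] D:[]
After 10 (send(from=C, to=A, msg='start')): A:[req,start] B:[ack,ok] C:[] D:[]
After 11 (process(D)): A:[req,start] B:[ack,ok] C:[] D:[]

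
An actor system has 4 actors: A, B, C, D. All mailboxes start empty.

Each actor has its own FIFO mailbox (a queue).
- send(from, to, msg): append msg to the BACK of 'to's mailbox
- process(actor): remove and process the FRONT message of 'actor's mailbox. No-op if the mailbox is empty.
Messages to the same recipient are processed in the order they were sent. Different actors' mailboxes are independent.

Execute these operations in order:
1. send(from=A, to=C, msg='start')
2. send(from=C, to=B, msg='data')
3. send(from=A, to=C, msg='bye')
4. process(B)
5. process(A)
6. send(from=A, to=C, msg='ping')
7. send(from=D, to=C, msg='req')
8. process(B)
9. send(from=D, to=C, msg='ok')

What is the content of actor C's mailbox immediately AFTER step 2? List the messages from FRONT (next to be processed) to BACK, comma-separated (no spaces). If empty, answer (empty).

After 1 (send(from=A, to=C, msg='start')): A:[] B:[] C:[start] D:[]
After 2 (send(from=C, to=B, msg='data')): A:[] B:[data] C:[start] D:[]

start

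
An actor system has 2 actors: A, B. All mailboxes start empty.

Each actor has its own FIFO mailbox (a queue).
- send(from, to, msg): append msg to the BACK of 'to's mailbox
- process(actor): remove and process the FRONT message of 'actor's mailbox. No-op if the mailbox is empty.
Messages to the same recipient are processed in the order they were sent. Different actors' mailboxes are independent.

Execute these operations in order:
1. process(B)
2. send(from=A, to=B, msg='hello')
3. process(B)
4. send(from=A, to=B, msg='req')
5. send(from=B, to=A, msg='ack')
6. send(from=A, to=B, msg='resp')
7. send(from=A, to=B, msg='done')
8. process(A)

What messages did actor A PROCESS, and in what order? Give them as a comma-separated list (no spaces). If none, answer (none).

Answer: ack

Derivation:
After 1 (process(B)): A:[] B:[]
After 2 (send(from=A, to=B, msg='hello')): A:[] B:[hello]
After 3 (process(B)): A:[] B:[]
After 4 (send(from=A, to=B, msg='req')): A:[] B:[req]
After 5 (send(from=B, to=A, msg='ack')): A:[ack] B:[req]
After 6 (send(from=A, to=B, msg='resp')): A:[ack] B:[req,resp]
After 7 (send(from=A, to=B, msg='done')): A:[ack] B:[req,resp,done]
After 8 (process(A)): A:[] B:[req,resp,done]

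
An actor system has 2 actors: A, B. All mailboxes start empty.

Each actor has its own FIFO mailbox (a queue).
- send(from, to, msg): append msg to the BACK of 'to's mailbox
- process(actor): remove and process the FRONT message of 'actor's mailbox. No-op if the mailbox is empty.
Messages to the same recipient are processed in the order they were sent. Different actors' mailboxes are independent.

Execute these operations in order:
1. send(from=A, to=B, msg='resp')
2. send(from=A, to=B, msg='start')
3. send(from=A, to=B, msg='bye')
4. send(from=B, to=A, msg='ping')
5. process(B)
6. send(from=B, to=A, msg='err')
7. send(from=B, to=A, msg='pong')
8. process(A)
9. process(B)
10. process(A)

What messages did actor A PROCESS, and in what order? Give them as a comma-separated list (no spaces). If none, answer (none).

Answer: ping,err

Derivation:
After 1 (send(from=A, to=B, msg='resp')): A:[] B:[resp]
After 2 (send(from=A, to=B, msg='start')): A:[] B:[resp,start]
After 3 (send(from=A, to=B, msg='bye')): A:[] B:[resp,start,bye]
After 4 (send(from=B, to=A, msg='ping')): A:[ping] B:[resp,start,bye]
After 5 (process(B)): A:[ping] B:[start,bye]
After 6 (send(from=B, to=A, msg='err')): A:[ping,err] B:[start,bye]
After 7 (send(from=B, to=A, msg='pong')): A:[ping,err,pong] B:[start,bye]
After 8 (process(A)): A:[err,pong] B:[start,bye]
After 9 (process(B)): A:[err,pong] B:[bye]
After 10 (process(A)): A:[pong] B:[bye]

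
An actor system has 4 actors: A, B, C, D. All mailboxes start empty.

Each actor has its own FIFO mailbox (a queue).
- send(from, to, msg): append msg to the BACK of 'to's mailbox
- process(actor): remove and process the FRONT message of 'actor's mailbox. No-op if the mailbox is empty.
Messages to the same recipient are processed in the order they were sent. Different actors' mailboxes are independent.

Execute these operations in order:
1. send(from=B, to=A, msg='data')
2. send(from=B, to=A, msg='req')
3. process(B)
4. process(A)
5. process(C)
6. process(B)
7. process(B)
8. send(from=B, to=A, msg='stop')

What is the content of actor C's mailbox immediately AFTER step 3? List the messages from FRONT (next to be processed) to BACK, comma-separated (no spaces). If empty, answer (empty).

After 1 (send(from=B, to=A, msg='data')): A:[data] B:[] C:[] D:[]
After 2 (send(from=B, to=A, msg='req')): A:[data,req] B:[] C:[] D:[]
After 3 (process(B)): A:[data,req] B:[] C:[] D:[]

(empty)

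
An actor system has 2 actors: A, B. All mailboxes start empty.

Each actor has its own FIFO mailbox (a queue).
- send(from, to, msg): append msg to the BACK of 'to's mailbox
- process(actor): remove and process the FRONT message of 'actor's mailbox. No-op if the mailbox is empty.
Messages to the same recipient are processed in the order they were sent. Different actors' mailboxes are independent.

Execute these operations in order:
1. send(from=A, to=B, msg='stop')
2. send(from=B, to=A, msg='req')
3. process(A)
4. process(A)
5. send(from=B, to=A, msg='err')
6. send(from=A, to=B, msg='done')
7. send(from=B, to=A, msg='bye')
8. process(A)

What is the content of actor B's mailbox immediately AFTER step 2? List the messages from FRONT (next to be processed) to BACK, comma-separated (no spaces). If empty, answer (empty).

After 1 (send(from=A, to=B, msg='stop')): A:[] B:[stop]
After 2 (send(from=B, to=A, msg='req')): A:[req] B:[stop]

stop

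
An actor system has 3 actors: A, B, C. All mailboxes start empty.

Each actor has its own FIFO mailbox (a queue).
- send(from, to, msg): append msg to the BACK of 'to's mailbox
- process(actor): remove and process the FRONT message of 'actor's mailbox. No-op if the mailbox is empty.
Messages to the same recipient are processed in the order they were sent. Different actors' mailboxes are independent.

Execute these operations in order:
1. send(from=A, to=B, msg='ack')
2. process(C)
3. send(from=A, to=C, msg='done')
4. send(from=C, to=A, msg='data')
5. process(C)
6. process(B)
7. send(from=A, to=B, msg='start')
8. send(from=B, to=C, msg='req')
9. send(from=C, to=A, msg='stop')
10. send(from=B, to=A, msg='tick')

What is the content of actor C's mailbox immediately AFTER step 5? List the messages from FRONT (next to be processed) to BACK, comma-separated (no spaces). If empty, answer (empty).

After 1 (send(from=A, to=B, msg='ack')): A:[] B:[ack] C:[]
After 2 (process(C)): A:[] B:[ack] C:[]
After 3 (send(from=A, to=C, msg='done')): A:[] B:[ack] C:[done]
After 4 (send(from=C, to=A, msg='data')): A:[data] B:[ack] C:[done]
After 5 (process(C)): A:[data] B:[ack] C:[]

(empty)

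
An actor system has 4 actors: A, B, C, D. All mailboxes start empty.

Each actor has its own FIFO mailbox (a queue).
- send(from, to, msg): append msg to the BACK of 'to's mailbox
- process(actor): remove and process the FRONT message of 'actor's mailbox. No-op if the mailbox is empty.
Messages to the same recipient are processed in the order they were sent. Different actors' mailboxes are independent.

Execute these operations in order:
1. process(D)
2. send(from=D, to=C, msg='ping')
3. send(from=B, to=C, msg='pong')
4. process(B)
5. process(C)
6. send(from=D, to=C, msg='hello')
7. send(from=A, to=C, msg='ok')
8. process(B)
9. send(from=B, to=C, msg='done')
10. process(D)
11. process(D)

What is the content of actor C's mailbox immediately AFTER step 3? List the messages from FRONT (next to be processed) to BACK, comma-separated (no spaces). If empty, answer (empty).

After 1 (process(D)): A:[] B:[] C:[] D:[]
After 2 (send(from=D, to=C, msg='ping')): A:[] B:[] C:[ping] D:[]
After 3 (send(from=B, to=C, msg='pong')): A:[] B:[] C:[ping,pong] D:[]

ping,pong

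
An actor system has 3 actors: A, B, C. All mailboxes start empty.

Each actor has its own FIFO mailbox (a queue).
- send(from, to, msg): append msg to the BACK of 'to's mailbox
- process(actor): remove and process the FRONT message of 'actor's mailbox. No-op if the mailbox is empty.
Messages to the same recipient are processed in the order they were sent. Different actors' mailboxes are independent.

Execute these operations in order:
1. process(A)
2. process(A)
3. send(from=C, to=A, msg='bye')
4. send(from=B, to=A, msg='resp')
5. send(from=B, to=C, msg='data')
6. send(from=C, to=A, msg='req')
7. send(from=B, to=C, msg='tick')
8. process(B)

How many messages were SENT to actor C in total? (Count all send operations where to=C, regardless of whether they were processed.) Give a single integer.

After 1 (process(A)): A:[] B:[] C:[]
After 2 (process(A)): A:[] B:[] C:[]
After 3 (send(from=C, to=A, msg='bye')): A:[bye] B:[] C:[]
After 4 (send(from=B, to=A, msg='resp')): A:[bye,resp] B:[] C:[]
After 5 (send(from=B, to=C, msg='data')): A:[bye,resp] B:[] C:[data]
After 6 (send(from=C, to=A, msg='req')): A:[bye,resp,req] B:[] C:[data]
After 7 (send(from=B, to=C, msg='tick')): A:[bye,resp,req] B:[] C:[data,tick]
After 8 (process(B)): A:[bye,resp,req] B:[] C:[data,tick]

Answer: 2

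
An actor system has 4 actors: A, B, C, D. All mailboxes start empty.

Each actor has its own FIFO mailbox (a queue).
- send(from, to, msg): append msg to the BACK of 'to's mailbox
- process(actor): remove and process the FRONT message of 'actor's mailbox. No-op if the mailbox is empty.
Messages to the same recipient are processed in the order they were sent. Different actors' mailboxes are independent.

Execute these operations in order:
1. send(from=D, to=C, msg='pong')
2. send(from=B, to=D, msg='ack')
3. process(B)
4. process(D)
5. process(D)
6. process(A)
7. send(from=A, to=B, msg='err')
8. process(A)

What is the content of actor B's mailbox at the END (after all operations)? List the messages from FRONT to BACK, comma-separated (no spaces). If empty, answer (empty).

After 1 (send(from=D, to=C, msg='pong')): A:[] B:[] C:[pong] D:[]
After 2 (send(from=B, to=D, msg='ack')): A:[] B:[] C:[pong] D:[ack]
After 3 (process(B)): A:[] B:[] C:[pong] D:[ack]
After 4 (process(D)): A:[] B:[] C:[pong] D:[]
After 5 (process(D)): A:[] B:[] C:[pong] D:[]
After 6 (process(A)): A:[] B:[] C:[pong] D:[]
After 7 (send(from=A, to=B, msg='err')): A:[] B:[err] C:[pong] D:[]
After 8 (process(A)): A:[] B:[err] C:[pong] D:[]

Answer: err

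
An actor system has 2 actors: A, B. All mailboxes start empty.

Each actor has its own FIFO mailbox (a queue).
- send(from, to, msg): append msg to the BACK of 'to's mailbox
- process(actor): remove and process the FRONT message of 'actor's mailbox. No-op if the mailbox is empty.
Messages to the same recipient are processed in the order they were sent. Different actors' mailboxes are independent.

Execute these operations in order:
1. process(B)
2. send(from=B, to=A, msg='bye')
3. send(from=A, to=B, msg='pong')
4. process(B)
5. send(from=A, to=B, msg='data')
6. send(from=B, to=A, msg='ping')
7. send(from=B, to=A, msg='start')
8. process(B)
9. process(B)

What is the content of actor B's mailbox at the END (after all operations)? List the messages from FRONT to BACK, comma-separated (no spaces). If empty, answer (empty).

After 1 (process(B)): A:[] B:[]
After 2 (send(from=B, to=A, msg='bye')): A:[bye] B:[]
After 3 (send(from=A, to=B, msg='pong')): A:[bye] B:[pong]
After 4 (process(B)): A:[bye] B:[]
After 5 (send(from=A, to=B, msg='data')): A:[bye] B:[data]
After 6 (send(from=B, to=A, msg='ping')): A:[bye,ping] B:[data]
After 7 (send(from=B, to=A, msg='start')): A:[bye,ping,start] B:[data]
After 8 (process(B)): A:[bye,ping,start] B:[]
After 9 (process(B)): A:[bye,ping,start] B:[]

Answer: (empty)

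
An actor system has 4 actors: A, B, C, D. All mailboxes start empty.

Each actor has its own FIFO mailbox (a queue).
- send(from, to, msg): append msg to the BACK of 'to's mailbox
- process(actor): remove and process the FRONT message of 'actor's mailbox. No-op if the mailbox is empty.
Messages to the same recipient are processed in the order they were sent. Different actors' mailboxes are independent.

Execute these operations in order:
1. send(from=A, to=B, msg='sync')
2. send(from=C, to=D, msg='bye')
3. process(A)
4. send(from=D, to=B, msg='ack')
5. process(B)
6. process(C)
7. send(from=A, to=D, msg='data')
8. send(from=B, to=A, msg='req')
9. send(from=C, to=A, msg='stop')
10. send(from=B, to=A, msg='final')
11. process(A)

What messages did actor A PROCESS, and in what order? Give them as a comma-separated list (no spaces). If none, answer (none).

After 1 (send(from=A, to=B, msg='sync')): A:[] B:[sync] C:[] D:[]
After 2 (send(from=C, to=D, msg='bye')): A:[] B:[sync] C:[] D:[bye]
After 3 (process(A)): A:[] B:[sync] C:[] D:[bye]
After 4 (send(from=D, to=B, msg='ack')): A:[] B:[sync,ack] C:[] D:[bye]
After 5 (process(B)): A:[] B:[ack] C:[] D:[bye]
After 6 (process(C)): A:[] B:[ack] C:[] D:[bye]
After 7 (send(from=A, to=D, msg='data')): A:[] B:[ack] C:[] D:[bye,data]
After 8 (send(from=B, to=A, msg='req')): A:[req] B:[ack] C:[] D:[bye,data]
After 9 (send(from=C, to=A, msg='stop')): A:[req,stop] B:[ack] C:[] D:[bye,data]
After 10 (send(from=B, to=A, msg='final')): A:[req,stop,final] B:[ack] C:[] D:[bye,data]
After 11 (process(A)): A:[stop,final] B:[ack] C:[] D:[bye,data]

Answer: req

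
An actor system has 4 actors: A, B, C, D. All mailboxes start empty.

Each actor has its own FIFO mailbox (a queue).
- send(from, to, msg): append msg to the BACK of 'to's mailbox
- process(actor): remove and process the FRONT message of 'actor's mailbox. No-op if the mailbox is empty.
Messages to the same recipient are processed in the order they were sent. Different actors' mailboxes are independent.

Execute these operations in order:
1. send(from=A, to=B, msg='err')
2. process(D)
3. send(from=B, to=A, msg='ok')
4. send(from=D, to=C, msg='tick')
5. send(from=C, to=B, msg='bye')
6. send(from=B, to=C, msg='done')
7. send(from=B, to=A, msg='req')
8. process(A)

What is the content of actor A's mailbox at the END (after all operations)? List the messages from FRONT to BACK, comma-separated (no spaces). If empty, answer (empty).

Answer: req

Derivation:
After 1 (send(from=A, to=B, msg='err')): A:[] B:[err] C:[] D:[]
After 2 (process(D)): A:[] B:[err] C:[] D:[]
After 3 (send(from=B, to=A, msg='ok')): A:[ok] B:[err] C:[] D:[]
After 4 (send(from=D, to=C, msg='tick')): A:[ok] B:[err] C:[tick] D:[]
After 5 (send(from=C, to=B, msg='bye')): A:[ok] B:[err,bye] C:[tick] D:[]
After 6 (send(from=B, to=C, msg='done')): A:[ok] B:[err,bye] C:[tick,done] D:[]
After 7 (send(from=B, to=A, msg='req')): A:[ok,req] B:[err,bye] C:[tick,done] D:[]
After 8 (process(A)): A:[req] B:[err,bye] C:[tick,done] D:[]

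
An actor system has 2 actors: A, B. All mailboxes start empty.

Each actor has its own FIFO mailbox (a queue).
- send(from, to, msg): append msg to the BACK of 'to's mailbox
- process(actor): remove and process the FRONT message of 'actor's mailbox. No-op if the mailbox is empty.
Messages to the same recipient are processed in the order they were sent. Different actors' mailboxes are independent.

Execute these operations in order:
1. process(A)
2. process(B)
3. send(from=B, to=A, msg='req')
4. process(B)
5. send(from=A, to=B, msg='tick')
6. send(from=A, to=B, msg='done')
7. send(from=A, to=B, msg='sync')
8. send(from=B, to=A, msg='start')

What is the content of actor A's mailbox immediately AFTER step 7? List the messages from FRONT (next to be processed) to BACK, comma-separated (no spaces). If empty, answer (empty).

After 1 (process(A)): A:[] B:[]
After 2 (process(B)): A:[] B:[]
After 3 (send(from=B, to=A, msg='req')): A:[req] B:[]
After 4 (process(B)): A:[req] B:[]
After 5 (send(from=A, to=B, msg='tick')): A:[req] B:[tick]
After 6 (send(from=A, to=B, msg='done')): A:[req] B:[tick,done]
After 7 (send(from=A, to=B, msg='sync')): A:[req] B:[tick,done,sync]

req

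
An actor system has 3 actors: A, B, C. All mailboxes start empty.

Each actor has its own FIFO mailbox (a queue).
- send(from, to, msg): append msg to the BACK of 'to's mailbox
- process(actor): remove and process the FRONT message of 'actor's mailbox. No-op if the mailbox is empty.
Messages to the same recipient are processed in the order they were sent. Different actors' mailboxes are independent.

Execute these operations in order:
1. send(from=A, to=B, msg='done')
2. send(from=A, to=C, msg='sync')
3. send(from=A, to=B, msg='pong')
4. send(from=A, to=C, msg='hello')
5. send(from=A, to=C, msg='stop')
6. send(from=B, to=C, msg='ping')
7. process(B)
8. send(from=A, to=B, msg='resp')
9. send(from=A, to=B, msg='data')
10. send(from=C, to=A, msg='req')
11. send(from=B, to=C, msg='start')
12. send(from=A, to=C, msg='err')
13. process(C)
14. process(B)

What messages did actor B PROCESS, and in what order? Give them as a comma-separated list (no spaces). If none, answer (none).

Answer: done,pong

Derivation:
After 1 (send(from=A, to=B, msg='done')): A:[] B:[done] C:[]
After 2 (send(from=A, to=C, msg='sync')): A:[] B:[done] C:[sync]
After 3 (send(from=A, to=B, msg='pong')): A:[] B:[done,pong] C:[sync]
After 4 (send(from=A, to=C, msg='hello')): A:[] B:[done,pong] C:[sync,hello]
After 5 (send(from=A, to=C, msg='stop')): A:[] B:[done,pong] C:[sync,hello,stop]
After 6 (send(from=B, to=C, msg='ping')): A:[] B:[done,pong] C:[sync,hello,stop,ping]
After 7 (process(B)): A:[] B:[pong] C:[sync,hello,stop,ping]
After 8 (send(from=A, to=B, msg='resp')): A:[] B:[pong,resp] C:[sync,hello,stop,ping]
After 9 (send(from=A, to=B, msg='data')): A:[] B:[pong,resp,data] C:[sync,hello,stop,ping]
After 10 (send(from=C, to=A, msg='req')): A:[req] B:[pong,resp,data] C:[sync,hello,stop,ping]
After 11 (send(from=B, to=C, msg='start')): A:[req] B:[pong,resp,data] C:[sync,hello,stop,ping,start]
After 12 (send(from=A, to=C, msg='err')): A:[req] B:[pong,resp,data] C:[sync,hello,stop,ping,start,err]
After 13 (process(C)): A:[req] B:[pong,resp,data] C:[hello,stop,ping,start,err]
After 14 (process(B)): A:[req] B:[resp,data] C:[hello,stop,ping,start,err]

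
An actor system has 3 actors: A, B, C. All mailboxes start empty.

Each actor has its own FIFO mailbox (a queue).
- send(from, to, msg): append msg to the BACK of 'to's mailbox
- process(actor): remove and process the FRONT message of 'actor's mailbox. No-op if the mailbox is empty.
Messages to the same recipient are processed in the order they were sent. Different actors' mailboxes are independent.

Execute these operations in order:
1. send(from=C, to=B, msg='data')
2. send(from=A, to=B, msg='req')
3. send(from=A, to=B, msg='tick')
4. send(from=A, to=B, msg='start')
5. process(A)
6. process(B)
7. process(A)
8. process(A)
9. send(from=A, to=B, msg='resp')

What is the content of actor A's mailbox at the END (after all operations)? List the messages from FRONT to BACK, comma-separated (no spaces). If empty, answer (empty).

Answer: (empty)

Derivation:
After 1 (send(from=C, to=B, msg='data')): A:[] B:[data] C:[]
After 2 (send(from=A, to=B, msg='req')): A:[] B:[data,req] C:[]
After 3 (send(from=A, to=B, msg='tick')): A:[] B:[data,req,tick] C:[]
After 4 (send(from=A, to=B, msg='start')): A:[] B:[data,req,tick,start] C:[]
After 5 (process(A)): A:[] B:[data,req,tick,start] C:[]
After 6 (process(B)): A:[] B:[req,tick,start] C:[]
After 7 (process(A)): A:[] B:[req,tick,start] C:[]
After 8 (process(A)): A:[] B:[req,tick,start] C:[]
After 9 (send(from=A, to=B, msg='resp')): A:[] B:[req,tick,start,resp] C:[]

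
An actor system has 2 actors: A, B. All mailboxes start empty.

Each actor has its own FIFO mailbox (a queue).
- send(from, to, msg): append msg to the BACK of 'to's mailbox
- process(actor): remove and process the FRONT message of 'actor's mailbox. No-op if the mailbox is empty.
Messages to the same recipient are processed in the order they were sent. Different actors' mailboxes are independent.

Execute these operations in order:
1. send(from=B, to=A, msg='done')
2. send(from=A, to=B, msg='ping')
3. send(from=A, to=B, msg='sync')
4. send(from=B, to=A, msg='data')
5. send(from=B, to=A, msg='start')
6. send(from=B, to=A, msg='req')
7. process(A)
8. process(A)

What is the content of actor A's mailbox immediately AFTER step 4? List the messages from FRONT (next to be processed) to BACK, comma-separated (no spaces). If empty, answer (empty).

After 1 (send(from=B, to=A, msg='done')): A:[done] B:[]
After 2 (send(from=A, to=B, msg='ping')): A:[done] B:[ping]
After 3 (send(from=A, to=B, msg='sync')): A:[done] B:[ping,sync]
After 4 (send(from=B, to=A, msg='data')): A:[done,data] B:[ping,sync]

done,data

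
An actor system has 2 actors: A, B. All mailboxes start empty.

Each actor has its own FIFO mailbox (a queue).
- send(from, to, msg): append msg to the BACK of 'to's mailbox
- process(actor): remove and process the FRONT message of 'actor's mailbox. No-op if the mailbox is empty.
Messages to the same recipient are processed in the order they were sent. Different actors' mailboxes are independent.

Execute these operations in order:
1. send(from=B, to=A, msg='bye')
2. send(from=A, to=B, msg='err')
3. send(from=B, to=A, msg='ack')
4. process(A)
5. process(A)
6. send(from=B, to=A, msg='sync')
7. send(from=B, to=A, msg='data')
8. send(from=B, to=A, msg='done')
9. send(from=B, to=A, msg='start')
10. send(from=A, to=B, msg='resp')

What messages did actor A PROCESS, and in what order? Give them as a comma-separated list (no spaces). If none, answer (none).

Answer: bye,ack

Derivation:
After 1 (send(from=B, to=A, msg='bye')): A:[bye] B:[]
After 2 (send(from=A, to=B, msg='err')): A:[bye] B:[err]
After 3 (send(from=B, to=A, msg='ack')): A:[bye,ack] B:[err]
After 4 (process(A)): A:[ack] B:[err]
After 5 (process(A)): A:[] B:[err]
After 6 (send(from=B, to=A, msg='sync')): A:[sync] B:[err]
After 7 (send(from=B, to=A, msg='data')): A:[sync,data] B:[err]
After 8 (send(from=B, to=A, msg='done')): A:[sync,data,done] B:[err]
After 9 (send(from=B, to=A, msg='start')): A:[sync,data,done,start] B:[err]
After 10 (send(from=A, to=B, msg='resp')): A:[sync,data,done,start] B:[err,resp]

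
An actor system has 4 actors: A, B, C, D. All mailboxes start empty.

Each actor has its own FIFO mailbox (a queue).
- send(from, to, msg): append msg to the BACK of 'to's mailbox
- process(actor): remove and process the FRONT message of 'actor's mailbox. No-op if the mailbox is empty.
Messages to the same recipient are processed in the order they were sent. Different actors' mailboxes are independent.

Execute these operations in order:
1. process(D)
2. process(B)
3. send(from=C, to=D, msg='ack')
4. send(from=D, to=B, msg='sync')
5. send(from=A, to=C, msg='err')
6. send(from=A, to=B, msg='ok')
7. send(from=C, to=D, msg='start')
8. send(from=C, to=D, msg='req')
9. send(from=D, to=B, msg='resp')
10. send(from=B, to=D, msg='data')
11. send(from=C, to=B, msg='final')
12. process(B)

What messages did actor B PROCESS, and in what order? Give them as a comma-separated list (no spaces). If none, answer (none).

After 1 (process(D)): A:[] B:[] C:[] D:[]
After 2 (process(B)): A:[] B:[] C:[] D:[]
After 3 (send(from=C, to=D, msg='ack')): A:[] B:[] C:[] D:[ack]
After 4 (send(from=D, to=B, msg='sync')): A:[] B:[sync] C:[] D:[ack]
After 5 (send(from=A, to=C, msg='err')): A:[] B:[sync] C:[err] D:[ack]
After 6 (send(from=A, to=B, msg='ok')): A:[] B:[sync,ok] C:[err] D:[ack]
After 7 (send(from=C, to=D, msg='start')): A:[] B:[sync,ok] C:[err] D:[ack,start]
After 8 (send(from=C, to=D, msg='req')): A:[] B:[sync,ok] C:[err] D:[ack,start,req]
After 9 (send(from=D, to=B, msg='resp')): A:[] B:[sync,ok,resp] C:[err] D:[ack,start,req]
After 10 (send(from=B, to=D, msg='data')): A:[] B:[sync,ok,resp] C:[err] D:[ack,start,req,data]
After 11 (send(from=C, to=B, msg='final')): A:[] B:[sync,ok,resp,final] C:[err] D:[ack,start,req,data]
After 12 (process(B)): A:[] B:[ok,resp,final] C:[err] D:[ack,start,req,data]

Answer: sync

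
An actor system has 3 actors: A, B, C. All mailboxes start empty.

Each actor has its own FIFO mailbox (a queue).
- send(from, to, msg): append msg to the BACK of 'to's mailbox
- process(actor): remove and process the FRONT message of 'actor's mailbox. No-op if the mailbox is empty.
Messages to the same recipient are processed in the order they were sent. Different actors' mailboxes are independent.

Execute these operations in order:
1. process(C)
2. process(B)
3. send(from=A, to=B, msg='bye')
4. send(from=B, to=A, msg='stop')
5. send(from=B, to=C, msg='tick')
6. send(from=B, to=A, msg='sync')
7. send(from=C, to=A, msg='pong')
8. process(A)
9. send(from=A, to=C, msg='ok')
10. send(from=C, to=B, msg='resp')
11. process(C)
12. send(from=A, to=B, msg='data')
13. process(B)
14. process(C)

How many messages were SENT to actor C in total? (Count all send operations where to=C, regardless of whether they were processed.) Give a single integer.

Answer: 2

Derivation:
After 1 (process(C)): A:[] B:[] C:[]
After 2 (process(B)): A:[] B:[] C:[]
After 3 (send(from=A, to=B, msg='bye')): A:[] B:[bye] C:[]
After 4 (send(from=B, to=A, msg='stop')): A:[stop] B:[bye] C:[]
After 5 (send(from=B, to=C, msg='tick')): A:[stop] B:[bye] C:[tick]
After 6 (send(from=B, to=A, msg='sync')): A:[stop,sync] B:[bye] C:[tick]
After 7 (send(from=C, to=A, msg='pong')): A:[stop,sync,pong] B:[bye] C:[tick]
After 8 (process(A)): A:[sync,pong] B:[bye] C:[tick]
After 9 (send(from=A, to=C, msg='ok')): A:[sync,pong] B:[bye] C:[tick,ok]
After 10 (send(from=C, to=B, msg='resp')): A:[sync,pong] B:[bye,resp] C:[tick,ok]
After 11 (process(C)): A:[sync,pong] B:[bye,resp] C:[ok]
After 12 (send(from=A, to=B, msg='data')): A:[sync,pong] B:[bye,resp,data] C:[ok]
After 13 (process(B)): A:[sync,pong] B:[resp,data] C:[ok]
After 14 (process(C)): A:[sync,pong] B:[resp,data] C:[]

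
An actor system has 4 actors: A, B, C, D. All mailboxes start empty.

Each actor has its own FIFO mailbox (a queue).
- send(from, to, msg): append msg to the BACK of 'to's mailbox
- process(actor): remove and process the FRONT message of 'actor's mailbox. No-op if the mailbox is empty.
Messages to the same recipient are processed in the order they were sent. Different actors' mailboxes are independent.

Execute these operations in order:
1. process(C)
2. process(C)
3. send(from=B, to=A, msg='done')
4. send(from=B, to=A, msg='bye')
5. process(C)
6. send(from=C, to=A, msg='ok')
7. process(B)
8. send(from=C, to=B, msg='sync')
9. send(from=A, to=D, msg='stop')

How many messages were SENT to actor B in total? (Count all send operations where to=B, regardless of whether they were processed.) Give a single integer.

After 1 (process(C)): A:[] B:[] C:[] D:[]
After 2 (process(C)): A:[] B:[] C:[] D:[]
After 3 (send(from=B, to=A, msg='done')): A:[done] B:[] C:[] D:[]
After 4 (send(from=B, to=A, msg='bye')): A:[done,bye] B:[] C:[] D:[]
After 5 (process(C)): A:[done,bye] B:[] C:[] D:[]
After 6 (send(from=C, to=A, msg='ok')): A:[done,bye,ok] B:[] C:[] D:[]
After 7 (process(B)): A:[done,bye,ok] B:[] C:[] D:[]
After 8 (send(from=C, to=B, msg='sync')): A:[done,bye,ok] B:[sync] C:[] D:[]
After 9 (send(from=A, to=D, msg='stop')): A:[done,bye,ok] B:[sync] C:[] D:[stop]

Answer: 1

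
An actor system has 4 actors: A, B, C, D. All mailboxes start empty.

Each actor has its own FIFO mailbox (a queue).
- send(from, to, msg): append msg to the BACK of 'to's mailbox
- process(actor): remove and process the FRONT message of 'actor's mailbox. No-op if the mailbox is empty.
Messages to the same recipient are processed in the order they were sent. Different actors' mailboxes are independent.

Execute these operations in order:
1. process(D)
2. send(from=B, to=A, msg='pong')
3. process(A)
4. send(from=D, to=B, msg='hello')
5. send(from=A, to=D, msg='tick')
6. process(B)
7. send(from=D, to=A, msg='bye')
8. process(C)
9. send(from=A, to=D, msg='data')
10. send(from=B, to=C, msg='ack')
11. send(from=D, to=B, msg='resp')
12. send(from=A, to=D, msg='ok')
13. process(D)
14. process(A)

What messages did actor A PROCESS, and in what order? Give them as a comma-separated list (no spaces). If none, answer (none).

Answer: pong,bye

Derivation:
After 1 (process(D)): A:[] B:[] C:[] D:[]
After 2 (send(from=B, to=A, msg='pong')): A:[pong] B:[] C:[] D:[]
After 3 (process(A)): A:[] B:[] C:[] D:[]
After 4 (send(from=D, to=B, msg='hello')): A:[] B:[hello] C:[] D:[]
After 5 (send(from=A, to=D, msg='tick')): A:[] B:[hello] C:[] D:[tick]
After 6 (process(B)): A:[] B:[] C:[] D:[tick]
After 7 (send(from=D, to=A, msg='bye')): A:[bye] B:[] C:[] D:[tick]
After 8 (process(C)): A:[bye] B:[] C:[] D:[tick]
After 9 (send(from=A, to=D, msg='data')): A:[bye] B:[] C:[] D:[tick,data]
After 10 (send(from=B, to=C, msg='ack')): A:[bye] B:[] C:[ack] D:[tick,data]
After 11 (send(from=D, to=B, msg='resp')): A:[bye] B:[resp] C:[ack] D:[tick,data]
After 12 (send(from=A, to=D, msg='ok')): A:[bye] B:[resp] C:[ack] D:[tick,data,ok]
After 13 (process(D)): A:[bye] B:[resp] C:[ack] D:[data,ok]
After 14 (process(A)): A:[] B:[resp] C:[ack] D:[data,ok]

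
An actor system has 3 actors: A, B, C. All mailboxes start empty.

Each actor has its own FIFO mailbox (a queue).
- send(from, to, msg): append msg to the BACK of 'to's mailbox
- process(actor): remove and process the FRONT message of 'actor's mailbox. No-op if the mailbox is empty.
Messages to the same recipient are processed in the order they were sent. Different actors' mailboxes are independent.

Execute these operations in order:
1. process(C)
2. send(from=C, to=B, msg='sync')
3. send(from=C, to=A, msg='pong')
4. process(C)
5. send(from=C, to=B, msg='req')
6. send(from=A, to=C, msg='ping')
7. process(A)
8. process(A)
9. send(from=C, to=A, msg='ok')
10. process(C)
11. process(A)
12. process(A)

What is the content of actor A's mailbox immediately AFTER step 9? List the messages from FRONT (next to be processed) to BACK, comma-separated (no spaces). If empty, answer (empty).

After 1 (process(C)): A:[] B:[] C:[]
After 2 (send(from=C, to=B, msg='sync')): A:[] B:[sync] C:[]
After 3 (send(from=C, to=A, msg='pong')): A:[pong] B:[sync] C:[]
After 4 (process(C)): A:[pong] B:[sync] C:[]
After 5 (send(from=C, to=B, msg='req')): A:[pong] B:[sync,req] C:[]
After 6 (send(from=A, to=C, msg='ping')): A:[pong] B:[sync,req] C:[ping]
After 7 (process(A)): A:[] B:[sync,req] C:[ping]
After 8 (process(A)): A:[] B:[sync,req] C:[ping]
After 9 (send(from=C, to=A, msg='ok')): A:[ok] B:[sync,req] C:[ping]

ok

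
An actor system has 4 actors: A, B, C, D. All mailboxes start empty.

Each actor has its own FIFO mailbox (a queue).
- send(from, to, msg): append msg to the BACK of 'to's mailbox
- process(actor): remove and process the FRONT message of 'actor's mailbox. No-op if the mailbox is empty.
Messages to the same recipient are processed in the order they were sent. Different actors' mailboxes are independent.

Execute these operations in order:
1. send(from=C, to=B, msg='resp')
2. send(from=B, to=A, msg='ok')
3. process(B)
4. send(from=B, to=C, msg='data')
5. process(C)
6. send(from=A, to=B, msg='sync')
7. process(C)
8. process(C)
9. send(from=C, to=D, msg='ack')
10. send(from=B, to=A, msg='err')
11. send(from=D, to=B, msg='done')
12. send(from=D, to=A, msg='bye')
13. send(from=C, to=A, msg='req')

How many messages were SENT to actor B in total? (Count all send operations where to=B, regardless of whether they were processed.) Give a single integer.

After 1 (send(from=C, to=B, msg='resp')): A:[] B:[resp] C:[] D:[]
After 2 (send(from=B, to=A, msg='ok')): A:[ok] B:[resp] C:[] D:[]
After 3 (process(B)): A:[ok] B:[] C:[] D:[]
After 4 (send(from=B, to=C, msg='data')): A:[ok] B:[] C:[data] D:[]
After 5 (process(C)): A:[ok] B:[] C:[] D:[]
After 6 (send(from=A, to=B, msg='sync')): A:[ok] B:[sync] C:[] D:[]
After 7 (process(C)): A:[ok] B:[sync] C:[] D:[]
After 8 (process(C)): A:[ok] B:[sync] C:[] D:[]
After 9 (send(from=C, to=D, msg='ack')): A:[ok] B:[sync] C:[] D:[ack]
After 10 (send(from=B, to=A, msg='err')): A:[ok,err] B:[sync] C:[] D:[ack]
After 11 (send(from=D, to=B, msg='done')): A:[ok,err] B:[sync,done] C:[] D:[ack]
After 12 (send(from=D, to=A, msg='bye')): A:[ok,err,bye] B:[sync,done] C:[] D:[ack]
After 13 (send(from=C, to=A, msg='req')): A:[ok,err,bye,req] B:[sync,done] C:[] D:[ack]

Answer: 3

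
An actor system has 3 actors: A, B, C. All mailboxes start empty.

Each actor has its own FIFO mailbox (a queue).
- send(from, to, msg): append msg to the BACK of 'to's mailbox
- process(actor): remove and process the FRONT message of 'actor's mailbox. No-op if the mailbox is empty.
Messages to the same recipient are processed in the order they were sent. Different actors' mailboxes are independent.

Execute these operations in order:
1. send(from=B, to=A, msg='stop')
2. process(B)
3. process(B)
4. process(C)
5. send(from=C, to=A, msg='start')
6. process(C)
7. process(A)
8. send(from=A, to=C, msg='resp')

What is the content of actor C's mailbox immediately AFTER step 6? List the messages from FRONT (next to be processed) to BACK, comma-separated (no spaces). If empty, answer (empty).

After 1 (send(from=B, to=A, msg='stop')): A:[stop] B:[] C:[]
After 2 (process(B)): A:[stop] B:[] C:[]
After 3 (process(B)): A:[stop] B:[] C:[]
After 4 (process(C)): A:[stop] B:[] C:[]
After 5 (send(from=C, to=A, msg='start')): A:[stop,start] B:[] C:[]
After 6 (process(C)): A:[stop,start] B:[] C:[]

(empty)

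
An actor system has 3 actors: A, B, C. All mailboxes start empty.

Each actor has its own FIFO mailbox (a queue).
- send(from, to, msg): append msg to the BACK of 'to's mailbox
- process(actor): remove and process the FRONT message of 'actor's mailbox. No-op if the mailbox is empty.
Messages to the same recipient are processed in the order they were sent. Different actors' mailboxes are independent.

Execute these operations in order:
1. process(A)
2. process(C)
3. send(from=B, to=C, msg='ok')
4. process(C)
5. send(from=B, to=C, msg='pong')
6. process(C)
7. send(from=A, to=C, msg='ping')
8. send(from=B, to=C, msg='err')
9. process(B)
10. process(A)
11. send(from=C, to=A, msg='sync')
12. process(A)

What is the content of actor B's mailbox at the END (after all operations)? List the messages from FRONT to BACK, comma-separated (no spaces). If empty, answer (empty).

After 1 (process(A)): A:[] B:[] C:[]
After 2 (process(C)): A:[] B:[] C:[]
After 3 (send(from=B, to=C, msg='ok')): A:[] B:[] C:[ok]
After 4 (process(C)): A:[] B:[] C:[]
After 5 (send(from=B, to=C, msg='pong')): A:[] B:[] C:[pong]
After 6 (process(C)): A:[] B:[] C:[]
After 7 (send(from=A, to=C, msg='ping')): A:[] B:[] C:[ping]
After 8 (send(from=B, to=C, msg='err')): A:[] B:[] C:[ping,err]
After 9 (process(B)): A:[] B:[] C:[ping,err]
After 10 (process(A)): A:[] B:[] C:[ping,err]
After 11 (send(from=C, to=A, msg='sync')): A:[sync] B:[] C:[ping,err]
After 12 (process(A)): A:[] B:[] C:[ping,err]

Answer: (empty)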